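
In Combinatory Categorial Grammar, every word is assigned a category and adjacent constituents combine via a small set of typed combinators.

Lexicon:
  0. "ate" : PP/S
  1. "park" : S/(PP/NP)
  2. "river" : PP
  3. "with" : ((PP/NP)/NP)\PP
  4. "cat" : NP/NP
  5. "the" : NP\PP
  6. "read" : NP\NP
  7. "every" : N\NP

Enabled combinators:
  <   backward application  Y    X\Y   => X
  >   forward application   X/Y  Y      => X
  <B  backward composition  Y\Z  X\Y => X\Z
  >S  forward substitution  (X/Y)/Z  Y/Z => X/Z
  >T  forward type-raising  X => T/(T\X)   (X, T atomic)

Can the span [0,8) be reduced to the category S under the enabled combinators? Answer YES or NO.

NO

PP/S S/(PP/NP) PP ((PP/NP)/NP)\PP NP/NP NP\PP NP\NP N\NP
CKY chart[0,8] = {N, N/(N\N), NP/(NP\N), PP/(PP\N), S/(S\N)}; S ∉ chart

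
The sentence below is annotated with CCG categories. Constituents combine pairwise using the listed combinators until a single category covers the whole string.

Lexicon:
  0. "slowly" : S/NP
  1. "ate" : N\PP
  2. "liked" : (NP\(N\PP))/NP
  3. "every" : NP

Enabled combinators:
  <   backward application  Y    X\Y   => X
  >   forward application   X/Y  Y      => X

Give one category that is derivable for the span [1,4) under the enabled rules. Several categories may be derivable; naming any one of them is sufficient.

NP

[0,4] S   >
  [0,1] "slowly" : S/NP
  [1,4] NP   <
    [1,2] "ate" : N\PP
    [2,4] NP\(N\PP)   >
      [2,3] "liked" : (NP\(N\PP))/NP
      [3,4] "every" : NP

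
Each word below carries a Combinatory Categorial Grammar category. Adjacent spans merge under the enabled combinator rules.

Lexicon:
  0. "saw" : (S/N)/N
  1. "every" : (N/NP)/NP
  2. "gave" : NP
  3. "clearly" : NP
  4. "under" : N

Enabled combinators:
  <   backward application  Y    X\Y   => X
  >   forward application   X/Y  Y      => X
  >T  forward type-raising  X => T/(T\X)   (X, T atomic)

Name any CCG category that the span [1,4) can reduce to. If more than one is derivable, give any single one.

N

[0,5] S   >
  [0,4] S/N   >
    [0,1] "saw" : (S/N)/N
    [1,4] N   >
      [1,3] N/NP   >
        [1,2] "every" : (N/NP)/NP
        [2,3] "gave" : NP
      [3,4] "clearly" : NP
  [4,5] "under" : N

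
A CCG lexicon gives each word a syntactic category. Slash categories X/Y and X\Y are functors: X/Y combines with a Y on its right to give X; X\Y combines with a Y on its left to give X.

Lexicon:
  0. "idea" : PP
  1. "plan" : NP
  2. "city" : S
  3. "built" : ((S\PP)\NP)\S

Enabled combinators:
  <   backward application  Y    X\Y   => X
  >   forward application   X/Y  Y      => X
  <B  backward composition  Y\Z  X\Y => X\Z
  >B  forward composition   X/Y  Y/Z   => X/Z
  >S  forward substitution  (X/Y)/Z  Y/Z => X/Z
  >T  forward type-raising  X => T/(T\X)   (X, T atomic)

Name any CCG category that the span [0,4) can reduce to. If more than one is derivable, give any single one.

S

[0,4] S   <
  [0,1] "idea" : PP
  [1,4] S\PP   <
    [1,2] "plan" : NP
    [2,4] (S\PP)\NP   <
      [2,3] "city" : S
      [3,4] "built" : ((S\PP)\NP)\S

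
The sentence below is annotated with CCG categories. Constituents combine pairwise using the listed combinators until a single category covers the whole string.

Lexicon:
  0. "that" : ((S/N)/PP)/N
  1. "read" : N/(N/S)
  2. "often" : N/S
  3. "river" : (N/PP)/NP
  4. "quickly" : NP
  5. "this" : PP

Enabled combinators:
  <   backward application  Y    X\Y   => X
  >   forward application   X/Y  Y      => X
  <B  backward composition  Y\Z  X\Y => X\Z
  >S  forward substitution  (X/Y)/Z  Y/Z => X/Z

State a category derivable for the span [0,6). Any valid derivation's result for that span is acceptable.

S

[0,6] S   >
  [0,5] S/PP   >S
    [0,3] (S/N)/PP   >
      [0,1] "that" : ((S/N)/PP)/N
      [1,3] N   >
        [1,2] "read" : N/(N/S)
        [2,3] "often" : N/S
    [3,5] N/PP   >
      [3,4] "river" : (N/PP)/NP
      [4,5] "quickly" : NP
  [5,6] "this" : PP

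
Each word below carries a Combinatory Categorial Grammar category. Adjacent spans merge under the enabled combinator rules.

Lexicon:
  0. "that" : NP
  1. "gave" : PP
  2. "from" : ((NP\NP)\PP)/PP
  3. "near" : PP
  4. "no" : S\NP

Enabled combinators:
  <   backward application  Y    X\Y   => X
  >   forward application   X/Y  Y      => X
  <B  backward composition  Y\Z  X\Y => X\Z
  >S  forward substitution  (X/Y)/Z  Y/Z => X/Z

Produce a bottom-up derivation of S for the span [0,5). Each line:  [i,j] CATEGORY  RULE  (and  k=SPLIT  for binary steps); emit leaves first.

[0,5] S   <
  [0,1] "that" : NP
  [1,5] S\NP   <B
    [1,4] NP\NP   <
      [1,2] "gave" : PP
      [2,4] (NP\NP)\PP   >
        [2,3] "from" : ((NP\NP)\PP)/PP
        [3,4] "near" : PP
    [4,5] "no" : S\NP

[0,1] NP  lex  "that"
[1,2] PP  lex  "gave"
[2,3] ((NP\NP)\PP)/PP  lex  "from"
[3,4] PP  lex  "near"
[2,4] (NP\NP)\PP  >  k=3
[1,4] NP\NP  <  k=2
[4,5] S\NP  lex  "no"
[1,5] S\NP  <B  k=4
[0,5] S  <  k=1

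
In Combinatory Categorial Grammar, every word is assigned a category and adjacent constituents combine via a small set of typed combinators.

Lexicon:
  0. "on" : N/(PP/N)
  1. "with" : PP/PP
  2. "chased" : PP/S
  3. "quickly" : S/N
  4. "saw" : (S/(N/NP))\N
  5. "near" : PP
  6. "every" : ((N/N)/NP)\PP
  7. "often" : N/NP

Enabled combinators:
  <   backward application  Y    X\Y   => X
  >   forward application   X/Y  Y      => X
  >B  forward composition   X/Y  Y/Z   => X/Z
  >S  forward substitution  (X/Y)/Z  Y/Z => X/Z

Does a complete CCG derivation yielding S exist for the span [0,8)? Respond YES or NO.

[0,8] S   >
  [0,5] S/(N/NP)   <
    [0,4] N   >
      [0,1] "on" : N/(PP/N)
      [1,4] PP/N   >B
        [1,2] "with" : PP/PP
        [2,4] PP/N   >B
          [2,3] "chased" : PP/S
          [3,4] "quickly" : S/N
    [4,5] "saw" : (S/(N/NP))\N
  [5,8] N/NP   >S
    [5,7] (N/N)/NP   <
      [5,6] "near" : PP
      [6,7] "every" : ((N/N)/NP)\PP
    [7,8] "often" : N/NP

YES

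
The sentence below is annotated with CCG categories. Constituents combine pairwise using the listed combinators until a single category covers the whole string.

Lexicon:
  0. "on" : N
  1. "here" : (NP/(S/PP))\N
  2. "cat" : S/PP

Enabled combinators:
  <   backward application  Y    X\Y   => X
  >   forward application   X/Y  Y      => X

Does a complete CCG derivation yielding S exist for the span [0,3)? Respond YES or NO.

NO

N (NP/(S/PP))\N S/PP
CKY chart[0,3] = {NP}; S ∉ chart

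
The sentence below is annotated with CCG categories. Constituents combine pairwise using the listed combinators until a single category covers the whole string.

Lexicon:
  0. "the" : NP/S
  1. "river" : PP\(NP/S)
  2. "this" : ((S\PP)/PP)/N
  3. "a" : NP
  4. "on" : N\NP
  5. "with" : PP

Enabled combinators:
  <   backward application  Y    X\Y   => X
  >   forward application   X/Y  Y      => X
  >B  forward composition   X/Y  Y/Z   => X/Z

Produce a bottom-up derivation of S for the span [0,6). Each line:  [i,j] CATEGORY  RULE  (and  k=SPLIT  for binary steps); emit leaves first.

[0,6] S   <
  [0,2] PP   <
    [0,1] "the" : NP/S
    [1,2] "river" : PP\(NP/S)
  [2,6] S\PP   >
    [2,5] (S\PP)/PP   >
      [2,3] "this" : ((S\PP)/PP)/N
      [3,5] N   <
        [3,4] "a" : NP
        [4,5] "on" : N\NP
    [5,6] "with" : PP

[0,1] NP/S  lex  "the"
[1,2] PP\(NP/S)  lex  "river"
[0,2] PP  <  k=1
[2,3] ((S\PP)/PP)/N  lex  "this"
[3,4] NP  lex  "a"
[4,5] N\NP  lex  "on"
[3,5] N  <  k=4
[2,5] (S\PP)/PP  >  k=3
[5,6] PP  lex  "with"
[2,6] S\PP  >  k=5
[0,6] S  <  k=2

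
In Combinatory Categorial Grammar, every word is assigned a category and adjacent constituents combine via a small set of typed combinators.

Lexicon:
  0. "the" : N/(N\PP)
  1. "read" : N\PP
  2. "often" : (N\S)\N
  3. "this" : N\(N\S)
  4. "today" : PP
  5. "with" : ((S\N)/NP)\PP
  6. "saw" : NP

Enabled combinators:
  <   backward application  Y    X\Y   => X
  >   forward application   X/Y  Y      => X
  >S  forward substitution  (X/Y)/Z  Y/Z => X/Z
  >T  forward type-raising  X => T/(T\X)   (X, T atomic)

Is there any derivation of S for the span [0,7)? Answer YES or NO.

[0,7] S   <
  [0,4] N   <
    [0,3] N\S   <
      [0,2] N   >
        [0,1] "the" : N/(N\PP)
        [1,2] "read" : N\PP
      [2,3] "often" : (N\S)\N
    [3,4] "this" : N\(N\S)
  [4,7] S\N   >
    [4,6] (S\N)/NP   <
      [4,5] "today" : PP
      [5,6] "with" : ((S\N)/NP)\PP
    [6,7] "saw" : NP

YES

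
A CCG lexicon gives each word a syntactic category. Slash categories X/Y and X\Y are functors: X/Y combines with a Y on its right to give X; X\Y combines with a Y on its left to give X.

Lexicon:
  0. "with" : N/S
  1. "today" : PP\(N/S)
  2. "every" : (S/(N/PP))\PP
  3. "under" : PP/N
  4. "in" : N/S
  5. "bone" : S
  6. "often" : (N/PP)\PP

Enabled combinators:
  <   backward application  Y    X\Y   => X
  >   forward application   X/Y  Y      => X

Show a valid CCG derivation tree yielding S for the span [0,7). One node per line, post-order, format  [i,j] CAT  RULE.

[0,7] S   >
  [0,3] S/(N/PP)   <
    [0,2] PP   <
      [0,1] "with" : N/S
      [1,2] "today" : PP\(N/S)
    [2,3] "every" : (S/(N/PP))\PP
  [3,7] N/PP   <
    [3,6] PP   >
      [3,4] "under" : PP/N
      [4,6] N   >
        [4,5] "in" : N/S
        [5,6] "bone" : S
    [6,7] "often" : (N/PP)\PP

[0,1] N/S  lex  "with"
[1,2] PP\(N/S)  lex  "today"
[0,2] PP  <  k=1
[2,3] (S/(N/PP))\PP  lex  "every"
[0,3] S/(N/PP)  <  k=2
[3,4] PP/N  lex  "under"
[4,5] N/S  lex  "in"
[5,6] S  lex  "bone"
[4,6] N  >  k=5
[3,6] PP  >  k=4
[6,7] (N/PP)\PP  lex  "often"
[3,7] N/PP  <  k=6
[0,7] S  >  k=3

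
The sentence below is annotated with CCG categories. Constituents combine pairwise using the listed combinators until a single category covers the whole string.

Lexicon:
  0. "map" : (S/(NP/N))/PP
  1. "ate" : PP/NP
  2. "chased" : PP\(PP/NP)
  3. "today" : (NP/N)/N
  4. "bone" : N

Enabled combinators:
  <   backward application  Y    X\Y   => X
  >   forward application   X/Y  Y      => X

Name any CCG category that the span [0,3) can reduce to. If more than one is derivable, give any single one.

[0,5] S   >
  [0,3] S/(NP/N)   >
    [0,1] "map" : (S/(NP/N))/PP
    [1,3] PP   <
      [1,2] "ate" : PP/NP
      [2,3] "chased" : PP\(PP/NP)
  [3,5] NP/N   >
    [3,4] "today" : (NP/N)/N
    [4,5] "bone" : N

S/(NP/N)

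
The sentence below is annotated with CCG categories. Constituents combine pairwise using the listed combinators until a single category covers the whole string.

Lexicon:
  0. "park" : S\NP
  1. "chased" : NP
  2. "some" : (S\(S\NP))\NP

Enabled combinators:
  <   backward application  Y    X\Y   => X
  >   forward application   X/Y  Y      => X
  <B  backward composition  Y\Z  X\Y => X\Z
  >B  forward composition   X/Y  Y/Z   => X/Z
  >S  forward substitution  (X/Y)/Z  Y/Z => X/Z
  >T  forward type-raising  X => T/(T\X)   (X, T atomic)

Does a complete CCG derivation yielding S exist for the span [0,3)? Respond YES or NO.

[0,3] S   <
  [0,1] "park" : S\NP
  [1,3] S\(S\NP)   <
    [1,2] "chased" : NP
    [2,3] "some" : (S\(S\NP))\NP

YES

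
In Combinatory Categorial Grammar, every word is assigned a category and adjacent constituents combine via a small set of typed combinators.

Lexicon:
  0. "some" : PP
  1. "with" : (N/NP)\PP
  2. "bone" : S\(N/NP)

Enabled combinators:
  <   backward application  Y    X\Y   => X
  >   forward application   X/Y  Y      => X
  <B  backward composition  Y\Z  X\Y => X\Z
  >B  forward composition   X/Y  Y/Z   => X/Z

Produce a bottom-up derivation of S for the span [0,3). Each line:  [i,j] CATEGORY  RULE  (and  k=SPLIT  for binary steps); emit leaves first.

[0,1] PP  lex  "some"
[1,2] (N/NP)\PP  lex  "with"
[0,2] N/NP  <  k=1
[2,3] S\(N/NP)  lex  "bone"
[0,3] S  <  k=2

[0,3] S   <
  [0,2] N/NP   <
    [0,1] "some" : PP
    [1,2] "with" : (N/NP)\PP
  [2,3] "bone" : S\(N/NP)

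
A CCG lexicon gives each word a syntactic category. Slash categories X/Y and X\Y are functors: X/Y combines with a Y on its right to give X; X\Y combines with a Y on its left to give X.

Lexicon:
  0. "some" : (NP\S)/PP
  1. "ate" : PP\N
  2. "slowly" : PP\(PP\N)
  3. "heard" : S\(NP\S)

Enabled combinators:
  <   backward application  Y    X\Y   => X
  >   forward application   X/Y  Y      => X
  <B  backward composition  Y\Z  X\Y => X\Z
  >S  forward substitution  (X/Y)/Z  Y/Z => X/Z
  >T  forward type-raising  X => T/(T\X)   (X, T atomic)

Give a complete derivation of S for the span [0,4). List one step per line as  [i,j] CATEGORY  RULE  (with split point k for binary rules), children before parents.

[0,1] (NP\S)/PP  lex  "some"
[1,2] PP\N  lex  "ate"
[2,3] PP\(PP\N)  lex  "slowly"
[1,3] PP  <  k=2
[0,3] NP\S  >  k=1
[3,4] S\(NP\S)  lex  "heard"
[0,4] S  <  k=3

[0,4] S   <
  [0,3] NP\S   >
    [0,1] "some" : (NP\S)/PP
    [1,3] PP   <
      [1,2] "ate" : PP\N
      [2,3] "slowly" : PP\(PP\N)
  [3,4] "heard" : S\(NP\S)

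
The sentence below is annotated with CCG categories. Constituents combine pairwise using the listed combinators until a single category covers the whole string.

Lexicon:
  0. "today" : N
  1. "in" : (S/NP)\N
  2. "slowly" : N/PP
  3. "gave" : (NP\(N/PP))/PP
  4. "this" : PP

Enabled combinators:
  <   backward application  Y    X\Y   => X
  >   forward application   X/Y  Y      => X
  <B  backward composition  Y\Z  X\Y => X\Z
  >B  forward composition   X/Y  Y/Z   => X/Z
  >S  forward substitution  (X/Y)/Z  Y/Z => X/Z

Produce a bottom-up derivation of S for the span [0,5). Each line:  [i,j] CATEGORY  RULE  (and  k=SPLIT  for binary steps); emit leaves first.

[0,5] S   >
  [0,2] S/NP   <
    [0,1] "today" : N
    [1,2] "in" : (S/NP)\N
  [2,5] NP   <
    [2,3] "slowly" : N/PP
    [3,5] NP\(N/PP)   >
      [3,4] "gave" : (NP\(N/PP))/PP
      [4,5] "this" : PP

[0,1] N  lex  "today"
[1,2] (S/NP)\N  lex  "in"
[0,2] S/NP  <  k=1
[2,3] N/PP  lex  "slowly"
[3,4] (NP\(N/PP))/PP  lex  "gave"
[4,5] PP  lex  "this"
[3,5] NP\(N/PP)  >  k=4
[2,5] NP  <  k=3
[0,5] S  >  k=2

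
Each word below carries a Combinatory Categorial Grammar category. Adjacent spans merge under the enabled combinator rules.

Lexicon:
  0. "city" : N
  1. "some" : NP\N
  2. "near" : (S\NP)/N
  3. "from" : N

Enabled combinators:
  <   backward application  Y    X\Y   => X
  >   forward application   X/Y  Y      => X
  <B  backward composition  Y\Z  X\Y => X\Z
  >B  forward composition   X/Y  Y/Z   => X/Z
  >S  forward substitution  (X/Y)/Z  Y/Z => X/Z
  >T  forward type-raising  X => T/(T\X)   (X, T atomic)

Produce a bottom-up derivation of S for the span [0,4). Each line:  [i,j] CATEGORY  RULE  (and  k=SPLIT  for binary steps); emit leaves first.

[0,4] S   >
  [0,1] S/(S\N)   >T
    [0,1] "city" : N
  [1,4] S\N   <B
    [1,2] "some" : NP\N
    [2,4] S\NP   >
      [2,3] "near" : (S\NP)/N
      [3,4] "from" : N

[0,1] N  lex  "city"
[0,1] S/(S\N)  >T
[1,2] NP\N  lex  "some"
[2,3] (S\NP)/N  lex  "near"
[3,4] N  lex  "from"
[2,4] S\NP  >  k=3
[1,4] S\N  <B  k=2
[0,4] S  >  k=1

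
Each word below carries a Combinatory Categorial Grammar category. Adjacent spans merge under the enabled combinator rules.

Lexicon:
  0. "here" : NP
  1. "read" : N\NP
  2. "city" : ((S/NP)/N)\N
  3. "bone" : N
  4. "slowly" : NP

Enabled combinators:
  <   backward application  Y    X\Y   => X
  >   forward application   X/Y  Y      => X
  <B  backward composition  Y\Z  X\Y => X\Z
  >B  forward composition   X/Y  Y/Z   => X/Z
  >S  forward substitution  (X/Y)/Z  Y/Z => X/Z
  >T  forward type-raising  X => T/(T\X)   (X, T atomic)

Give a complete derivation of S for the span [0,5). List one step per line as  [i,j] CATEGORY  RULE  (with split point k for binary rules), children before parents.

[0,1] NP  lex  "here"
[1,2] N\NP  lex  "read"
[0,2] N  <  k=1
[2,3] ((S/NP)/N)\N  lex  "city"
[0,3] (S/NP)/N  <  k=2
[3,4] N  lex  "bone"
[0,4] S/NP  >  k=3
[4,5] NP  lex  "slowly"
[0,5] S  >  k=4

[0,5] S   >
  [0,4] S/NP   >
    [0,3] (S/NP)/N   <
      [0,2] N   <
        [0,1] "here" : NP
        [1,2] "read" : N\NP
      [2,3] "city" : ((S/NP)/N)\N
    [3,4] "bone" : N
  [4,5] "slowly" : NP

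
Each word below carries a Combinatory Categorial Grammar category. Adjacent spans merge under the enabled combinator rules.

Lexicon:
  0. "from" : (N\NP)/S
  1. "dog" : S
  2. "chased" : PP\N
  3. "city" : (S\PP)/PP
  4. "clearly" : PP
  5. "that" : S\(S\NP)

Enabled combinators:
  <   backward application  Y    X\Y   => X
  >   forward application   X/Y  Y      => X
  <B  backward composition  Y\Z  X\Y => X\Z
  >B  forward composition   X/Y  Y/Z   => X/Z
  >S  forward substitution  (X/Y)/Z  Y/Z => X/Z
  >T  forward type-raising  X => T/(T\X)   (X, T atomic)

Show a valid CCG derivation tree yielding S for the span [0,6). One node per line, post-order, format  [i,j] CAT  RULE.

[0,1] (N\NP)/S  lex  "from"
[1,2] S  lex  "dog"
[0,2] N\NP  >  k=1
[2,3] PP\N  lex  "chased"
[0,3] PP\NP  <B  k=2
[3,4] (S\PP)/PP  lex  "city"
[4,5] PP  lex  "clearly"
[3,5] S\PP  >  k=4
[0,5] S\NP  <B  k=3
[5,6] S\(S\NP)  lex  "that"
[0,6] S  <  k=5

[0,6] S   <
  [0,5] S\NP   <B
    [0,3] PP\NP   <B
      [0,2] N\NP   >
        [0,1] "from" : (N\NP)/S
        [1,2] "dog" : S
      [2,3] "chased" : PP\N
    [3,5] S\PP   >
      [3,4] "city" : (S\PP)/PP
      [4,5] "clearly" : PP
  [5,6] "that" : S\(S\NP)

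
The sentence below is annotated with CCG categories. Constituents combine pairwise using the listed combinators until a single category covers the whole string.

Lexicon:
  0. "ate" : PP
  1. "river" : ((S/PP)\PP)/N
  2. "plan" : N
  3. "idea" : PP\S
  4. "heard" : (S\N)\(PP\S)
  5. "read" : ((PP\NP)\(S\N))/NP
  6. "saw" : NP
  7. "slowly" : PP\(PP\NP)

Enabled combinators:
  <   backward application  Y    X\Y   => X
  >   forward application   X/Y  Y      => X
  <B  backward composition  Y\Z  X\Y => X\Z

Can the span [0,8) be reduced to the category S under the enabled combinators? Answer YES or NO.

[0,8] S   >
  [0,3] S/PP   <
    [0,1] "ate" : PP
    [1,3] (S/PP)\PP   >
      [1,2] "river" : ((S/PP)\PP)/N
      [2,3] "plan" : N
  [3,8] PP   <
    [3,7] PP\NP   <
      [3,5] S\N   <
        [3,4] "idea" : PP\S
        [4,5] "heard" : (S\N)\(PP\S)
      [5,7] (PP\NP)\(S\N)   >
        [5,6] "read" : ((PP\NP)\(S\N))/NP
        [6,7] "saw" : NP
    [7,8] "slowly" : PP\(PP\NP)

YES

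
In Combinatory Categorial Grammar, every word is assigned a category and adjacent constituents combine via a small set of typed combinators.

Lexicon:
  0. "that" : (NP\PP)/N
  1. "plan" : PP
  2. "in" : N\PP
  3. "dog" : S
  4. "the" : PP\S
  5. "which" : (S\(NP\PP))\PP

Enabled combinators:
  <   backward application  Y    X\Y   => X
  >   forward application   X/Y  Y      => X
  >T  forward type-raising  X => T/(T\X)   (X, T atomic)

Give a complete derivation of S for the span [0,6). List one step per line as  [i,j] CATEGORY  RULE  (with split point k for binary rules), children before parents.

[0,6] S   <
  [0,3] NP\PP   >
    [0,1] "that" : (NP\PP)/N
    [1,3] N   <
      [1,2] "plan" : PP
      [2,3] "in" : N\PP
  [3,6] S\(NP\PP)   <
    [3,5] PP   >
      [3,4] PP/(PP\S)   >T
        [3,4] "dog" : S
      [4,5] "the" : PP\S
    [5,6] "which" : (S\(NP\PP))\PP

[0,1] (NP\PP)/N  lex  "that"
[1,2] PP  lex  "plan"
[2,3] N\PP  lex  "in"
[1,3] N  <  k=2
[0,3] NP\PP  >  k=1
[3,4] S  lex  "dog"
[3,4] PP/(PP\S)  >T
[4,5] PP\S  lex  "the"
[3,5] PP  >  k=4
[5,6] (S\(NP\PP))\PP  lex  "which"
[3,6] S\(NP\PP)  <  k=5
[0,6] S  <  k=3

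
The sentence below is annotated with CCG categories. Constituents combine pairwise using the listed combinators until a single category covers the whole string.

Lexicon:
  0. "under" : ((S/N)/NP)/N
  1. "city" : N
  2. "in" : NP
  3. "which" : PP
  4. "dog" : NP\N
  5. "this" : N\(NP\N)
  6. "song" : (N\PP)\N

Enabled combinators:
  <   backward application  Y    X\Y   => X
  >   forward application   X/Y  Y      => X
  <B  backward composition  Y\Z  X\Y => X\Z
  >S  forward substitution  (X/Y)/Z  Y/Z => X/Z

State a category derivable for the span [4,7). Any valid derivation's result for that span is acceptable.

N\PP

[0,7] S   >
  [0,3] S/N   >
    [0,2] (S/N)/NP   >
      [0,1] "under" : ((S/N)/NP)/N
      [1,2] "city" : N
    [2,3] "in" : NP
  [3,7] N   <
    [3,4] "which" : PP
    [4,7] N\PP   <
      [4,6] N   <
        [4,5] "dog" : NP\N
        [5,6] "this" : N\(NP\N)
      [6,7] "song" : (N\PP)\N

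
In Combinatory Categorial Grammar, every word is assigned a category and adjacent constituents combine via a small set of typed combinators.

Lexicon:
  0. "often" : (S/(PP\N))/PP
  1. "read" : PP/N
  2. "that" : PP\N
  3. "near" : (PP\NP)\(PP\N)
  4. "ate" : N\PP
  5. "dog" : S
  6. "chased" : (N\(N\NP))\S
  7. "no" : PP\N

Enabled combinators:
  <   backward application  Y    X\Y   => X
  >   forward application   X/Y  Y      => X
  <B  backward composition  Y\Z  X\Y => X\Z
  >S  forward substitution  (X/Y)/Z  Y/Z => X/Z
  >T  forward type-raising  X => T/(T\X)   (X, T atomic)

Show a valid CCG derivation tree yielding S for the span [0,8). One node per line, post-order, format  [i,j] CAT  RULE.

[0,8] S   >
  [0,7] S/(PP\N)   >
    [0,1] "often" : (S/(PP\N))/PP
    [1,7] PP   >
      [1,2] "read" : PP/N
      [2,7] N   <
        [2,5] N\NP   <B
          [2,4] PP\NP   <
            [2,3] "that" : PP\N
            [3,4] "near" : (PP\NP)\(PP\N)
          [4,5] "ate" : N\PP
        [5,7] N\(N\NP)   <
          [5,6] "dog" : S
          [6,7] "chased" : (N\(N\NP))\S
  [7,8] "no" : PP\N

[0,1] (S/(PP\N))/PP  lex  "often"
[1,2] PP/N  lex  "read"
[2,3] PP\N  lex  "that"
[3,4] (PP\NP)\(PP\N)  lex  "near"
[2,4] PP\NP  <  k=3
[4,5] N\PP  lex  "ate"
[2,5] N\NP  <B  k=4
[5,6] S  lex  "dog"
[6,7] (N\(N\NP))\S  lex  "chased"
[5,7] N\(N\NP)  <  k=6
[2,7] N  <  k=5
[1,7] PP  >  k=2
[0,7] S/(PP\N)  >  k=1
[7,8] PP\N  lex  "no"
[0,8] S  >  k=7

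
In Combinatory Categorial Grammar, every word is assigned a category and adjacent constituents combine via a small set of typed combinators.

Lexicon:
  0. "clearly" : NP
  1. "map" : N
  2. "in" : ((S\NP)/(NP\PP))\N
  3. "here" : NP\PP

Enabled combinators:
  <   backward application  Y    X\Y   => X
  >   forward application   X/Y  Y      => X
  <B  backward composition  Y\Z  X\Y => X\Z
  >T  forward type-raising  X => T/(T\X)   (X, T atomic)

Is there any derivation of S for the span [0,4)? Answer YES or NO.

YES

[0,4] S   >
  [0,1] S/(S\NP)   >T
    [0,1] "clearly" : NP
  [1,4] S\NP   >
    [1,3] (S\NP)/(NP\PP)   <
      [1,2] "map" : N
      [2,3] "in" : ((S\NP)/(NP\PP))\N
    [3,4] "here" : NP\PP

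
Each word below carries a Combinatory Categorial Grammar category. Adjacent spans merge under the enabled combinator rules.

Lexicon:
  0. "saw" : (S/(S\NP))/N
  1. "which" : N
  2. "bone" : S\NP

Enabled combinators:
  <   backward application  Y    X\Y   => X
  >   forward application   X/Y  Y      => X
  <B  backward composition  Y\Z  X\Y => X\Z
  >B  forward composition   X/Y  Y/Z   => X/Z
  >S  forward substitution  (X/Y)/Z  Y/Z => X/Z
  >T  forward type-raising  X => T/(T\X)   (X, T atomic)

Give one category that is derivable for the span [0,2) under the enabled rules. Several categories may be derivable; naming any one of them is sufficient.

[0,3] S   >
  [0,2] S/(S\NP)   >
    [0,1] "saw" : (S/(S\NP))/N
    [1,2] "which" : N
  [2,3] "bone" : S\NP

S/(S\NP)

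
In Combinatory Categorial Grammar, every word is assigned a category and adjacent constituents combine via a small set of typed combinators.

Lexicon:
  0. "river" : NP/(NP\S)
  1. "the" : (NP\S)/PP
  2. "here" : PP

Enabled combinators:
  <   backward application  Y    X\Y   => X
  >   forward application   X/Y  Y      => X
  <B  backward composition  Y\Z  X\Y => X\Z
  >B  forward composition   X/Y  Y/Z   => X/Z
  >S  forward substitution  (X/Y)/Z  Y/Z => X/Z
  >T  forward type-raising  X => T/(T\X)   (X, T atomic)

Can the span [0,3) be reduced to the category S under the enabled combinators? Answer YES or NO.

NO

NP/(NP\S) (NP\S)/PP PP
CKY chart[0,3] = {N/(N\NP), NP, NP/(NP\NP), NP/(PP\PP), PP/(PP\NP), S/(S\NP)}; S ∉ chart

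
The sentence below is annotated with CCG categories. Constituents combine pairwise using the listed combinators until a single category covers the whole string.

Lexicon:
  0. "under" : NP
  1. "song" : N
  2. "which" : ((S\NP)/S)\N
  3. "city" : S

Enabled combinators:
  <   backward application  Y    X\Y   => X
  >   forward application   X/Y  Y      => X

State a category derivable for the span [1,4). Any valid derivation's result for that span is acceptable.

S\NP

[0,4] S   <
  [0,1] "under" : NP
  [1,4] S\NP   >
    [1,3] (S\NP)/S   <
      [1,2] "song" : N
      [2,3] "which" : ((S\NP)/S)\N
    [3,4] "city" : S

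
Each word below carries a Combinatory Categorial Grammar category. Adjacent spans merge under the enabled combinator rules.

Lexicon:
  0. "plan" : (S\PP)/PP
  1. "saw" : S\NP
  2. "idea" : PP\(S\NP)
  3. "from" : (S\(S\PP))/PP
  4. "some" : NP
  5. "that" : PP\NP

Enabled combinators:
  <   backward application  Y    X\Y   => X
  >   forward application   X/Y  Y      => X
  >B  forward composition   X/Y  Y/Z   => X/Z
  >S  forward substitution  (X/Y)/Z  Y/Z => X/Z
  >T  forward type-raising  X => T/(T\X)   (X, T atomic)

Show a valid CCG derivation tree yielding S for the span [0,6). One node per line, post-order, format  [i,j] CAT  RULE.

[0,1] (S\PP)/PP  lex  "plan"
[1,2] S\NP  lex  "saw"
[2,3] PP\(S\NP)  lex  "idea"
[1,3] PP  <  k=2
[0,3] S\PP  >  k=1
[3,4] (S\(S\PP))/PP  lex  "from"
[4,5] NP  lex  "some"
[4,5] PP/(PP\NP)  >T
[5,6] PP\NP  lex  "that"
[4,6] PP  >  k=5
[3,6] S\(S\PP)  >  k=4
[0,6] S  <  k=3

[0,6] S   <
  [0,3] S\PP   >
    [0,1] "plan" : (S\PP)/PP
    [1,3] PP   <
      [1,2] "saw" : S\NP
      [2,3] "idea" : PP\(S\NP)
  [3,6] S\(S\PP)   >
    [3,4] "from" : (S\(S\PP))/PP
    [4,6] PP   >
      [4,5] PP/(PP\NP)   >T
        [4,5] "some" : NP
      [5,6] "that" : PP\NP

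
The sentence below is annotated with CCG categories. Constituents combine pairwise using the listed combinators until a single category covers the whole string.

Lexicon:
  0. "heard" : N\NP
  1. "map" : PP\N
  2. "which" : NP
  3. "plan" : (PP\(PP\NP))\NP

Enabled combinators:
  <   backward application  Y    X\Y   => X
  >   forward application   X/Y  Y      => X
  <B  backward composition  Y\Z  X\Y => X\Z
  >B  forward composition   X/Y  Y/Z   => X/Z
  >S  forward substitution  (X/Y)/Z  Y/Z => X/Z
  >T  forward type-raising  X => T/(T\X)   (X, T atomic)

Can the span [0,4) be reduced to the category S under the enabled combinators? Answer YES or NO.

NO

N\NP PP\N NP (PP\(PP\NP))\NP
CKY chart[0,4] = {N/(N\PP), NP/(NP\PP), PP, PP/(PP\PP), S/(S\PP)}; S ∉ chart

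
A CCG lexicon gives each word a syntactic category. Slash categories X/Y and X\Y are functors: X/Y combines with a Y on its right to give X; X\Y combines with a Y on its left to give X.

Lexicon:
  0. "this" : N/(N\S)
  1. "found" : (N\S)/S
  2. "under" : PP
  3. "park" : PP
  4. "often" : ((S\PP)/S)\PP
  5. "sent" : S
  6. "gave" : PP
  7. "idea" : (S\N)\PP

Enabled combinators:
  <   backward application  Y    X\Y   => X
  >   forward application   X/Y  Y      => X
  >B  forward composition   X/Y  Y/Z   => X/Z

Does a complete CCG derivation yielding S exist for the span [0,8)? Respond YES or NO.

[0,8] S   <
  [0,6] N   >
    [0,2] N/S   >B
      [0,1] "this" : N/(N\S)
      [1,2] "found" : (N\S)/S
    [2,6] S   <
      [2,3] "under" : PP
      [3,6] S\PP   >
        [3,5] (S\PP)/S   <
          [3,4] "park" : PP
          [4,5] "often" : ((S\PP)/S)\PP
        [5,6] "sent" : S
  [6,8] S\N   <
    [6,7] "gave" : PP
    [7,8] "idea" : (S\N)\PP

YES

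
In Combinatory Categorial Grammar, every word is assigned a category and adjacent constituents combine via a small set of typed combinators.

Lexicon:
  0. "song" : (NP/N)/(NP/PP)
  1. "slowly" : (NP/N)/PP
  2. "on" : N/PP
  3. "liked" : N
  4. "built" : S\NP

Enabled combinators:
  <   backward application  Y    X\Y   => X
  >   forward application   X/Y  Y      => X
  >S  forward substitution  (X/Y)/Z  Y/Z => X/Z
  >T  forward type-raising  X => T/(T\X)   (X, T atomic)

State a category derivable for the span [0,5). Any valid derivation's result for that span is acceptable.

S

[0,5] S   <
  [0,4] NP   >
    [0,3] NP/N   >
      [0,1] "song" : (NP/N)/(NP/PP)
      [1,3] NP/PP   >S
        [1,2] "slowly" : (NP/N)/PP
        [2,3] "on" : N/PP
    [3,4] "liked" : N
  [4,5] "built" : S\NP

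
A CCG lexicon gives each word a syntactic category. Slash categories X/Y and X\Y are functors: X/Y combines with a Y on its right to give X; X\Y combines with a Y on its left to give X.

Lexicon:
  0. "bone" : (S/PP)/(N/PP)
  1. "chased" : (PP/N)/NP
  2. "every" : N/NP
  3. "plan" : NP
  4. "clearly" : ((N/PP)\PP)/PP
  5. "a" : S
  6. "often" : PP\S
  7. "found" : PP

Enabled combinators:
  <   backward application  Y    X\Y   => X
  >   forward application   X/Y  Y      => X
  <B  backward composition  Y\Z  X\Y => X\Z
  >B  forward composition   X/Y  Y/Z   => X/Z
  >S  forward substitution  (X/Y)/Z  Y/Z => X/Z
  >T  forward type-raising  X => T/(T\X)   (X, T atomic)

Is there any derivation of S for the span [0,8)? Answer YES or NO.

[0,8] S   >
  [0,7] S/PP   >
    [0,1] "bone" : (S/PP)/(N/PP)
    [1,7] N/PP   <
      [1,4] PP   >
        [1,3] PP/NP   >S
          [1,2] "chased" : (PP/N)/NP
          [2,3] "every" : N/NP
        [3,4] "plan" : NP
      [4,7] (N/PP)\PP   >
        [4,5] "clearly" : ((N/PP)\PP)/PP
        [5,7] PP   <
          [5,6] "a" : S
          [6,7] "often" : PP\S
  [7,8] "found" : PP

YES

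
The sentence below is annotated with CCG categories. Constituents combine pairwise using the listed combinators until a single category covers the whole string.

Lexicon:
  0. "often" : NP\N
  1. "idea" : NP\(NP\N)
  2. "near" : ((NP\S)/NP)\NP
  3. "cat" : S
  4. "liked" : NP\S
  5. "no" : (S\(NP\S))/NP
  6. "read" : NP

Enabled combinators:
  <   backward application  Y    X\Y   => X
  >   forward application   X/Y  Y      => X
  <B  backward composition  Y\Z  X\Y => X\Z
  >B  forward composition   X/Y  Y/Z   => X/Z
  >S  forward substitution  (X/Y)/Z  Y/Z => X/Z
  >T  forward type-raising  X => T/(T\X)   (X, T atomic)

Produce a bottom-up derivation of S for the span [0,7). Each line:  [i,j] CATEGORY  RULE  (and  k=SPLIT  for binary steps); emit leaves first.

[0,7] S   <
  [0,5] NP\S   >
    [0,3] (NP\S)/NP   <
      [0,2] NP   <
        [0,1] "often" : NP\N
        [1,2] "idea" : NP\(NP\N)
      [2,3] "near" : ((NP\S)/NP)\NP
    [3,5] NP   <
      [3,4] "cat" : S
      [4,5] "liked" : NP\S
  [5,7] S\(NP\S)   >
    [5,6] "no" : (S\(NP\S))/NP
    [6,7] "read" : NP

[0,1] NP\N  lex  "often"
[1,2] NP\(NP\N)  lex  "idea"
[0,2] NP  <  k=1
[2,3] ((NP\S)/NP)\NP  lex  "near"
[0,3] (NP\S)/NP  <  k=2
[3,4] S  lex  "cat"
[4,5] NP\S  lex  "liked"
[3,5] NP  <  k=4
[0,5] NP\S  >  k=3
[5,6] (S\(NP\S))/NP  lex  "no"
[6,7] NP  lex  "read"
[5,7] S\(NP\S)  >  k=6
[0,7] S  <  k=5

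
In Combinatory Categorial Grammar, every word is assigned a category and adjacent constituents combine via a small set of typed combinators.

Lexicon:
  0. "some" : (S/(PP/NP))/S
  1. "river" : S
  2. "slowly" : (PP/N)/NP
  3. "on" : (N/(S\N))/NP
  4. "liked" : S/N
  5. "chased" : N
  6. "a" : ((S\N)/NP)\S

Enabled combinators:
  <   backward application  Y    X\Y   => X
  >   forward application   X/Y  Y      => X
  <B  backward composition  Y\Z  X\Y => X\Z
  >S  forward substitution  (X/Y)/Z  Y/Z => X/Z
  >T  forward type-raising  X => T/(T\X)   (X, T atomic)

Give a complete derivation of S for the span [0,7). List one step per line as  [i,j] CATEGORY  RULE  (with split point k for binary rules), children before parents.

[0,1] (S/(PP/NP))/S  lex  "some"
[1,2] S  lex  "river"
[0,2] S/(PP/NP)  >  k=1
[2,3] (PP/N)/NP  lex  "slowly"
[3,4] (N/(S\N))/NP  lex  "on"
[4,5] S/N  lex  "liked"
[5,6] N  lex  "chased"
[4,6] S  >  k=5
[6,7] ((S\N)/NP)\S  lex  "a"
[4,7] (S\N)/NP  <  k=6
[3,7] N/NP  >S  k=4
[2,7] PP/NP  >S  k=3
[0,7] S  >  k=2

[0,7] S   >
  [0,2] S/(PP/NP)   >
    [0,1] "some" : (S/(PP/NP))/S
    [1,2] "river" : S
  [2,7] PP/NP   >S
    [2,3] "slowly" : (PP/N)/NP
    [3,7] N/NP   >S
      [3,4] "on" : (N/(S\N))/NP
      [4,7] (S\N)/NP   <
        [4,6] S   >
          [4,5] "liked" : S/N
          [5,6] "chased" : N
        [6,7] "a" : ((S\N)/NP)\S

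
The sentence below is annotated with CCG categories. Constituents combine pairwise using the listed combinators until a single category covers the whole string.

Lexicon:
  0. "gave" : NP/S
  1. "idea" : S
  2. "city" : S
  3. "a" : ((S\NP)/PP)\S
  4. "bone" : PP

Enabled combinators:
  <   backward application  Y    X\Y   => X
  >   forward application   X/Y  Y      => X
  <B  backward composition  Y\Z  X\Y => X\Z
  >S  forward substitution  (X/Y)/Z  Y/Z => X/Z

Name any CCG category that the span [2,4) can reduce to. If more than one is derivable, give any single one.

(S\NP)/PP

[0,5] S   <
  [0,2] NP   >
    [0,1] "gave" : NP/S
    [1,2] "idea" : S
  [2,5] S\NP   >
    [2,4] (S\NP)/PP   <
      [2,3] "city" : S
      [3,4] "a" : ((S\NP)/PP)\S
    [4,5] "bone" : PP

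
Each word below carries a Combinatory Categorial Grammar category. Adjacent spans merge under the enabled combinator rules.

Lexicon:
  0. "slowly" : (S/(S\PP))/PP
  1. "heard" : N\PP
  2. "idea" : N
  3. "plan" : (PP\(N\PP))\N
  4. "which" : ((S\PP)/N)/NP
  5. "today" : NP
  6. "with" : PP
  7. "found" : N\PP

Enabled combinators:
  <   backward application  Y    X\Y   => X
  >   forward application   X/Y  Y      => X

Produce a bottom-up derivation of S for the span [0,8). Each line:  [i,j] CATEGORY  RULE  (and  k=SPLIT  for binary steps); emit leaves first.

[0,1] (S/(S\PP))/PP  lex  "slowly"
[1,2] N\PP  lex  "heard"
[2,3] N  lex  "idea"
[3,4] (PP\(N\PP))\N  lex  "plan"
[2,4] PP\(N\PP)  <  k=3
[1,4] PP  <  k=2
[0,4] S/(S\PP)  >  k=1
[4,5] ((S\PP)/N)/NP  lex  "which"
[5,6] NP  lex  "today"
[4,6] (S\PP)/N  >  k=5
[6,7] PP  lex  "with"
[7,8] N\PP  lex  "found"
[6,8] N  <  k=7
[4,8] S\PP  >  k=6
[0,8] S  >  k=4

[0,8] S   >
  [0,4] S/(S\PP)   >
    [0,1] "slowly" : (S/(S\PP))/PP
    [1,4] PP   <
      [1,2] "heard" : N\PP
      [2,4] PP\(N\PP)   <
        [2,3] "idea" : N
        [3,4] "plan" : (PP\(N\PP))\N
  [4,8] S\PP   >
    [4,6] (S\PP)/N   >
      [4,5] "which" : ((S\PP)/N)/NP
      [5,6] "today" : NP
    [6,8] N   <
      [6,7] "with" : PP
      [7,8] "found" : N\PP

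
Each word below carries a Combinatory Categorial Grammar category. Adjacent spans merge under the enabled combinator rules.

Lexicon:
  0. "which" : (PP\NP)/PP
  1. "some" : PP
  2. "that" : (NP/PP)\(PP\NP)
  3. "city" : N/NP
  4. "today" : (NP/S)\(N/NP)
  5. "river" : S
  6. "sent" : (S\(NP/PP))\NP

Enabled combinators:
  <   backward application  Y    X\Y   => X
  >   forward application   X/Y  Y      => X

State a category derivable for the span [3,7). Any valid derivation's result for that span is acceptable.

S\(NP/PP)

[0,7] S   <
  [0,3] NP/PP   <
    [0,2] PP\NP   >
      [0,1] "which" : (PP\NP)/PP
      [1,2] "some" : PP
    [2,3] "that" : (NP/PP)\(PP\NP)
  [3,7] S\(NP/PP)   <
    [3,6] NP   >
      [3,5] NP/S   <
        [3,4] "city" : N/NP
        [4,5] "today" : (NP/S)\(N/NP)
      [5,6] "river" : S
    [6,7] "sent" : (S\(NP/PP))\NP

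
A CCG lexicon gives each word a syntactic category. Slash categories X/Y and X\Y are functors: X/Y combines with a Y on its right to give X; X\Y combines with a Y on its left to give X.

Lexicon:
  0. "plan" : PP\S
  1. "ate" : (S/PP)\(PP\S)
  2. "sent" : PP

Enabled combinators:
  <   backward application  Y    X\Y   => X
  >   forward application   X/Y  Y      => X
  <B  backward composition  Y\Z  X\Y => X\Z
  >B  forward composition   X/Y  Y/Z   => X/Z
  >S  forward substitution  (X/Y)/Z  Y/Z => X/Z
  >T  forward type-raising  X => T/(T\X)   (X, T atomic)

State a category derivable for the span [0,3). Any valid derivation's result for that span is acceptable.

S

[0,3] S   >
  [0,2] S/PP   <
    [0,1] "plan" : PP\S
    [1,2] "ate" : (S/PP)\(PP\S)
  [2,3] "sent" : PP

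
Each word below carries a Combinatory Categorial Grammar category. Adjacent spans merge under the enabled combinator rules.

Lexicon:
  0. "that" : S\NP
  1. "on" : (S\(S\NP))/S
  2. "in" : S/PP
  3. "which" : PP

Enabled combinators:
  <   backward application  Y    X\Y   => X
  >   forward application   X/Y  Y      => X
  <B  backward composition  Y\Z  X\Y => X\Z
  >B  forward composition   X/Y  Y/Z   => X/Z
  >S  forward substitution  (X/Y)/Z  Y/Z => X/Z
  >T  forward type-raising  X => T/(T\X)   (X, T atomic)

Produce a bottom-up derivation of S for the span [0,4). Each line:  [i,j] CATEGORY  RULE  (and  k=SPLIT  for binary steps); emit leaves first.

[0,4] S   <
  [0,1] "that" : S\NP
  [1,4] S\(S\NP)   >
    [1,2] "on" : (S\(S\NP))/S
    [2,4] S   >
      [2,3] "in" : S/PP
      [3,4] "which" : PP

[0,1] S\NP  lex  "that"
[1,2] (S\(S\NP))/S  lex  "on"
[2,3] S/PP  lex  "in"
[3,4] PP  lex  "which"
[2,4] S  >  k=3
[1,4] S\(S\NP)  >  k=2
[0,4] S  <  k=1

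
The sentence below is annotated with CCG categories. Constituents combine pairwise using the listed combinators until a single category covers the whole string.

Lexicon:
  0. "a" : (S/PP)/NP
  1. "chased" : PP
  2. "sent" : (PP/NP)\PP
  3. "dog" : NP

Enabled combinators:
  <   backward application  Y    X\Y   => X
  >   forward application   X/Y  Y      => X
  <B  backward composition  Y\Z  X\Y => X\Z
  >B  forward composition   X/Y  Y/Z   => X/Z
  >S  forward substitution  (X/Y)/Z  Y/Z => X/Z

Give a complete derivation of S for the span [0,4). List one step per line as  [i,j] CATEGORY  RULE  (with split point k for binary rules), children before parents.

[0,1] (S/PP)/NP  lex  "a"
[1,2] PP  lex  "chased"
[2,3] (PP/NP)\PP  lex  "sent"
[1,3] PP/NP  <  k=2
[0,3] S/NP  >S  k=1
[3,4] NP  lex  "dog"
[0,4] S  >  k=3

[0,4] S   >
  [0,3] S/NP   >S
    [0,1] "a" : (S/PP)/NP
    [1,3] PP/NP   <
      [1,2] "chased" : PP
      [2,3] "sent" : (PP/NP)\PP
  [3,4] "dog" : NP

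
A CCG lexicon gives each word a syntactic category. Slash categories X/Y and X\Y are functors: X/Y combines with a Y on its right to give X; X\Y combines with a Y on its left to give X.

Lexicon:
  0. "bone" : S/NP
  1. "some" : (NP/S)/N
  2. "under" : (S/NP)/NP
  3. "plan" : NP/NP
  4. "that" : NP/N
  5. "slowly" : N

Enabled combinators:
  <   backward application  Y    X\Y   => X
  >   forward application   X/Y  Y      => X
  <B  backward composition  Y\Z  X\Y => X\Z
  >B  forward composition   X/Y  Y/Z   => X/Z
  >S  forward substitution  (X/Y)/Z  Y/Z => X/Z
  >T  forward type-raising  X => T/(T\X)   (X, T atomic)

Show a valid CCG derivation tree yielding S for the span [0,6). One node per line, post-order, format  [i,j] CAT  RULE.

[0,6] S   >
  [0,5] S/N   >B
    [0,1] "bone" : S/NP
    [1,5] NP/N   >S
      [1,2] "some" : (NP/S)/N
      [2,5] S/N   >B
        [2,4] S/NP   >S
          [2,3] "under" : (S/NP)/NP
          [3,4] "plan" : NP/NP
        [4,5] "that" : NP/N
  [5,6] "slowly" : N

[0,1] S/NP  lex  "bone"
[1,2] (NP/S)/N  lex  "some"
[2,3] (S/NP)/NP  lex  "under"
[3,4] NP/NP  lex  "plan"
[2,4] S/NP  >S  k=3
[4,5] NP/N  lex  "that"
[2,5] S/N  >B  k=4
[1,5] NP/N  >S  k=2
[0,5] S/N  >B  k=1
[5,6] N  lex  "slowly"
[0,6] S  >  k=5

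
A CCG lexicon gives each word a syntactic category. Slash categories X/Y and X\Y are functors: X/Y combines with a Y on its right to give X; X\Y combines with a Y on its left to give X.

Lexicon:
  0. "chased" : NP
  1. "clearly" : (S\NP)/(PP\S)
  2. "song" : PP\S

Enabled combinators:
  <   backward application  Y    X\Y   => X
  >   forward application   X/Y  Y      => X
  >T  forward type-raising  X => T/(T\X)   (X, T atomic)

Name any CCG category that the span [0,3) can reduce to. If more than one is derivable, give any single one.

S

[0,3] S   <
  [0,1] "chased" : NP
  [1,3] S\NP   >
    [1,2] "clearly" : (S\NP)/(PP\S)
    [2,3] "song" : PP\S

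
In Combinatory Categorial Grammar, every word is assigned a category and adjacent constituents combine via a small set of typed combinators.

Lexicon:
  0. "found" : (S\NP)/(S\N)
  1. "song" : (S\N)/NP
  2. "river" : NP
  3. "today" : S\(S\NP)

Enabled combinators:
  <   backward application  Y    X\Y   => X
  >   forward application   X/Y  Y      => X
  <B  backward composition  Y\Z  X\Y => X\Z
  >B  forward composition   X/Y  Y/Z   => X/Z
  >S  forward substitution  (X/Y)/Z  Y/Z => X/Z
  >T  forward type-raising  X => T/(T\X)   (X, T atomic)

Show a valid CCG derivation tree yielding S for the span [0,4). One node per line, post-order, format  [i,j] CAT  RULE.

[0,4] S   <
  [0,3] S\NP   >
    [0,1] "found" : (S\NP)/(S\N)
    [1,3] S\N   >
      [1,2] "song" : (S\N)/NP
      [2,3] "river" : NP
  [3,4] "today" : S\(S\NP)

[0,1] (S\NP)/(S\N)  lex  "found"
[1,2] (S\N)/NP  lex  "song"
[2,3] NP  lex  "river"
[1,3] S\N  >  k=2
[0,3] S\NP  >  k=1
[3,4] S\(S\NP)  lex  "today"
[0,4] S  <  k=3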